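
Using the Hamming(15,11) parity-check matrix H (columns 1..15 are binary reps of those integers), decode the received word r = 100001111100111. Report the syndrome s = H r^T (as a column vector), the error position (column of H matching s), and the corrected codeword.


s = (0, 1, 1, 1)^T, error position = 7, corrected codeword c = 100001011100111

Compute s = H r^T mod 2 one row at a time:
  s_1 = 1 + 1 + 1 + 0 + 0 + 1 + 1 + 1 = 6 ≡ 0 (mod 2).
  s_2 = 0 + 0 + 1 + 1 + 0 + 1 + 1 + 1 = 5 ≡ 1 (mod 2).
  s_3 = 0 + 0 + 1 + 1 + 1 + 0 + 1 + 1 = 5 ≡ 1 (mod 2).
  s_4 = 1 + 0 + 0 + 1 + 1 + 0 + 1 + 1 = 5 ≡ 1 (mod 2).
s = (0, 1, 1, 1)^T — this equals column 7 of H (binary 0111), so error is at position 7.
Correct: flip bit 7 of r = 100001111100111 to get c = 100001011100111.


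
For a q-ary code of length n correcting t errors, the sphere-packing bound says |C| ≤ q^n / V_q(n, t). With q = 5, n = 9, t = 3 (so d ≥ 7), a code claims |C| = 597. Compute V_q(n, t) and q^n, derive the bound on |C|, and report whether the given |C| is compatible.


V_q(n, t) = 5989, q^n = 1953125, Hamming bound = 326, |C| = 597 > bound (violated).

Step 1: Compute V_q(n, t) = Σ_{j=0}^3 C(n, j) (q−1)^j.
  j = 0: C(9,0)·(4)^0 = 1·1 = 1.
  j = 1: C(9,1)·(4)^1 = 9·4 = 36.
  j = 2: C(9,2)·(4)^2 = 36·16 = 576.
  j = 3: C(9,3)·(4)^3 = 84·64 = 5376.
  V_q(n, t) = 1 + 36 + 576 + 5376 = 5989.
Step 2: q^n = 5^9 = 1953125.
Step 3: Hamming bound ⌊q^n / V_q(n,t)⌋ = ⌊1953125/5989⌋ = 326.
Step 4: Compare |C| = 597 to 326: violated.
The claimed |C| lies above the Hamming bound, so no 5-ary code of length 9 with d ≥ 7 can have 597 codewords.


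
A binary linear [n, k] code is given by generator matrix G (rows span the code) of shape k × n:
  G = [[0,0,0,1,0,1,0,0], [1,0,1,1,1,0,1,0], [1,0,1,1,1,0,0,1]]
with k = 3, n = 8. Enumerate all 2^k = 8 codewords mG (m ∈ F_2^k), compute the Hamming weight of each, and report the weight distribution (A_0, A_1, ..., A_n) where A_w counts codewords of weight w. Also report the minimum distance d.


Weight distribution: A_0 = 1, A_2 = 2, A_4 = 1, A_5 = 4. Minimum distance d = 2.

Enumerate all 2^3 = 8 messages m ∈ F_2^3.
For each, compute codeword c = mG in F_2^8, then tally its weight.
  m = 000 → c = 00000000, weight = 0.
  m = 100 → c = 00010100, weight = 2.
  m = 010 → c = 10111010, weight = 5.
  m = 110 → c = 10101110, weight = 5.
  m = 001 → c = 10111001, weight = 5.
  m = 101 → c = 10101101, weight = 5.
  m = 011 → c = 00000011, weight = 2.
  m = 111 → c = 00010111, weight = 4.
Tally weights:
  weight 0: 1 codewords.
  weight 2: 2 codewords.
  weight 4: 1 codewords.
  weight 5: 4 codewords.
Minimum distance d = smallest w > 0 with A_w > 0 = 2.
Sanity: Σ A_w = 8 = 2^3 = 8 ✓.


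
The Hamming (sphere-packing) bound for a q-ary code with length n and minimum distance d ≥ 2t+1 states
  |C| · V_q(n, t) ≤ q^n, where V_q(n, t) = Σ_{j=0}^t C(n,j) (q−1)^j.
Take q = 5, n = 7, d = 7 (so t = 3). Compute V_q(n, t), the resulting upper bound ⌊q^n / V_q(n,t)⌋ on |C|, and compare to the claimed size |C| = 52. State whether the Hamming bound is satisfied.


V_q(n, t) = 2605, q^n = 78125, Hamming bound = 29, |C| = 52 > bound (violated).

Step 1: Compute V_q(n, t) = Σ_{j=0}^3 C(n, j) (q−1)^j.
  j = 0: C(7,0)·(4)^0 = 1·1 = 1.
  j = 1: C(7,1)·(4)^1 = 7·4 = 28.
  j = 2: C(7,2)·(4)^2 = 21·16 = 336.
  j = 3: C(7,3)·(4)^3 = 35·64 = 2240.
  V_q(n, t) = 1 + 28 + 336 + 2240 = 2605.
Step 2: q^n = 5^7 = 78125.
Step 3: Hamming bound ⌊q^n / V_q(n,t)⌋ = ⌊78125/2605⌋ = 29.
Step 4: Compare |C| = 52 to 29: violated.
The claimed |C| lies above the Hamming bound, so no 5-ary code of length 7 with d ≥ 7 can have 52 codewords.


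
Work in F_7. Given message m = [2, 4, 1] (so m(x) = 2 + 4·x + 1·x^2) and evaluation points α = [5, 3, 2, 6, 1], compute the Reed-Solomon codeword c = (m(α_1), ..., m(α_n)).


c = [5, 2, 0, 6, 0]

Message polynomial: m(x) = 2 + 4·x + 1·x^2 (mod 7).
For each evaluation point α_i, compute m(α_i) mod 7:
  α_1 = 5: Horner steps 1 → 2 → 5, so m(5) = 5.
  α_2 = 3: Horner steps 1 → 0 → 2, so m(3) = 2.
  α_3 = 2: Horner steps 1 → 6 → 0, so m(2) = 0.
  α_4 = 6: Horner steps 1 → 3 → 6, so m(6) = 6.
  α_5 = 1: Horner steps 1 → 5 → 0, so m(1) = 0.
Codeword c = [5, 2, 0, 6, 0] ∈ F_7^5.


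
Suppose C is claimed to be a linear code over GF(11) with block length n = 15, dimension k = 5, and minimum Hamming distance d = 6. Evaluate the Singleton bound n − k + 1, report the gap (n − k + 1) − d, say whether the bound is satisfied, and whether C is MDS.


Singleton RHS = n − k + 1 = 11, slack = 5, bound satisfied, not MDS.

Singleton bound: d ≤ n − k + 1.
Here n = 15, k = 5, so n − k + 1 = 11.
Given d = 6, check d ≤ 11: YES.
Slack = (n − k + 1) − d = 5.
The code is NOT MDS (slack = 5 > 0).
Description: the claimed parameters are [15, 5, 6]_11; such a code would be non-MDS.


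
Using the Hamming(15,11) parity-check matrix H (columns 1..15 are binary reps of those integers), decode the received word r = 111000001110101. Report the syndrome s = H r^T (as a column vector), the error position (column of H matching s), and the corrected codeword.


s = (1, 0, 1, 0)^T, error position = 10, corrected codeword c = 111000001010101

Compute s = H r^T mod 2 one row at a time:
  s_1 = 0 + 1 + 1 + 1 + 0 + 1 + 0 + 1 = 5 ≡ 1 (mod 2).
  s_2 = 0 + 0 + 0 + 0 + 0 + 1 + 0 + 1 = 2 ≡ 0 (mod 2).
  s_3 = 1 + 1 + 0 + 0 + 1 + 1 + 0 + 1 = 5 ≡ 1 (mod 2).
  s_4 = 1 + 1 + 0 + 0 + 1 + 1 + 1 + 1 = 6 ≡ 0 (mod 2).
s = (1, 0, 1, 0)^T — this equals column 10 of H (binary 1010), so error is at position 10.
Correct: flip bit 10 of r = 111000001110101 to get c = 111000001010101.


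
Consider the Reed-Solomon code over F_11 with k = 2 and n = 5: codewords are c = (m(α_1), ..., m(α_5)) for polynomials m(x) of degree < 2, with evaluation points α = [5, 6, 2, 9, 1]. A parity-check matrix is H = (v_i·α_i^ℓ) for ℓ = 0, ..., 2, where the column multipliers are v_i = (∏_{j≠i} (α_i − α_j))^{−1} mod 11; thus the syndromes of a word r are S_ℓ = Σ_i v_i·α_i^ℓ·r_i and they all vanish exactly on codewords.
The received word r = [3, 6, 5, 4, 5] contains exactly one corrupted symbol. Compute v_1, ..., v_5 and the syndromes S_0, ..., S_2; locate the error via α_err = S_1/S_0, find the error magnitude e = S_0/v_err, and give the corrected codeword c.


S = (6, 6, 6), error at position 5, error magnitude e = 3, c = [3, 6, 5, 4, 2].

Step 1: column multipliers v_i = (∏_{j≠i}(α_i − α_j))^{−1} mod 11.
  i = 1 (α = 5): (5−6)(5−2)(5−9)(5−1) = (−1)·3·(−4)·4 = 48 ≡ 4, so v_1 = 4^{−1} = 3 (mod 11).
  i = 2 (α = 6): (6−5)(6−2)(6−9)(6−1) = 1·4·(−3)·5 = −60 ≡ 6, so v_2 = 6^{−1} = 2 (mod 11).
  i = 3 (α = 2): (2−5)(2−6)(2−9)(2−1) = (−3)·(−4)·(−7)·1 = −84 ≡ 4, so v_3 = 4^{−1} = 3 (mod 11).
  i = 4 (α = 9): (9−5)(9−6)(9−2)(9−1) = 4·3·7·8 = 672 ≡ 1, so v_4 = 1^{−1} = 1 (mod 11).
  i = 5 (α = 1): (1−5)(1−6)(1−2)(1−9) = (−4)·(−5)·(−1)·(−8) = 160 ≡ 6, so v_5 = 6^{−1} = 2 (mod 11).
  v = [3, 2, 3, 1, 2].
Step 2: syndromes of r = [3, 6, 5, 4, 5] (all sums mod 11).
  S_0 = Σ v_i r_i = 3·3 + 2·6 + 3·5 + 1·4 + 2·5 = 50 ≡ 6.
  S_1 = Σ v_i α_i r_i = 3·5·3 + 2·6·6 + 3·2·5 + 1·9·4 + 2·1·5 = 193 ≡ 6.
  α_i^2 mod 11 = [3, 3, 4, 4, 1].
  S_2 = Σ v_i α_i^2 r_i = 3·3·3 + 2·3·6 + 3·4·5 + 1·4·4 + 2·1·5 = 149 ≡ 6.
  S = (6, 6, 6) ≠ 0, so r is not a codeword (an error is present).
Step 3: locate the error. For a single error e at position i, S_ℓ = v_i·e·α_i^ℓ, so α_err = S_1/S_0.
  S_0^{−1} = 6^{−1} = 2 (mod 11), so α_err = 6·2 = 12 ≡ 1 = α_5. Error position i = 5.
  Consistency check: S_2/S_1 = 6·2 = 12 ≡ 1 = α_err ✓ (single-error assumption holds).
Step 4: error magnitude e = S_0/v_5 = S_0·∏_{j≠5}(α_5 − α_j) = 6·6 = 36 ≡ 3 (mod 11).
Step 5: correct position 5: c_5 = r_5 − e = 5 − 3 ≡ 2 (mod 11). Hence c = [3, 6, 5, 4, 2].
  Check: interpolating c through the α_i gives m(x) = 10 + 3·x (degree < 2) with m(α_i) = c_i for every i, so c is indeed a codeword.


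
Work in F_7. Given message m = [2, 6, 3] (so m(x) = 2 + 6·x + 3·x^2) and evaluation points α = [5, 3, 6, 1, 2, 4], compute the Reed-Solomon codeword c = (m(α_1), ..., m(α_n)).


c = [2, 5, 6, 4, 5, 4]

Message polynomial: m(x) = 2 + 6·x + 3·x^2 (mod 7).
For each evaluation point α_i, compute m(α_i) mod 7:
  α_1 = 5: Horner steps 3 → 0 → 2, so m(5) = 2.
  α_2 = 3: Horner steps 3 → 1 → 5, so m(3) = 5.
  α_3 = 6: Horner steps 3 → 3 → 6, so m(6) = 6.
  α_4 = 1: Horner steps 3 → 2 → 4, so m(1) = 4.
  α_5 = 2: Horner steps 3 → 5 → 5, so m(2) = 5.
  α_6 = 4: Horner steps 3 → 4 → 4, so m(4) = 4.
Codeword c = [2, 5, 6, 4, 5, 4] ∈ F_7^6.


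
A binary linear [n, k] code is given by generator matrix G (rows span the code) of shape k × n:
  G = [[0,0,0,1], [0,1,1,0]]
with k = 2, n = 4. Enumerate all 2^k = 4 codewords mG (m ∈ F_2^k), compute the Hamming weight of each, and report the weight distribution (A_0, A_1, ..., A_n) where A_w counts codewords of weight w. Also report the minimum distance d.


Weight distribution: A_0 = 1, A_1 = 1, A_2 = 1, A_3 = 1. Minimum distance d = 1.

Enumerate all 2^2 = 4 messages m ∈ F_2^2.
For each, compute codeword c = mG in F_2^4, then tally its weight.
  m = 00 → c = 0000, weight = 0.
  m = 10 → c = 0001, weight = 1.
  m = 01 → c = 0110, weight = 2.
  m = 11 → c = 0111, weight = 3.
Tally weights:
  weight 0: 1 codewords.
  weight 1: 1 codewords.
  weight 2: 1 codewords.
  weight 3: 1 codewords.
Minimum distance d = smallest w > 0 with A_w > 0 = 1.
Sanity: Σ A_w = 4 = 2^2 = 4 ✓.


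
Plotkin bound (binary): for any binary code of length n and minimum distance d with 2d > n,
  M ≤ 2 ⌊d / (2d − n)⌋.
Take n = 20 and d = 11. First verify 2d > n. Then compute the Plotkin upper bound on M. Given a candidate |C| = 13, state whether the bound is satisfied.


Plotkin bound M ≤ 10; given |C| = 13 > bound (violated).

Check applicability: 2d = 22, n = 20.
2d − n = 2 > 0, so Plotkin applies.
Compute d/(2d−n) = 11/2 ≈ 5.5000.
⌊d/(2d−n)⌋ = 5.
Plotkin bound: M ≤ 2·5 = 10.
Given |C| = 13, check: VIOLATED.
This |C| is above the Plotkin bound, so no binary code with n = 20, d = 11 and 13 codewords exists.


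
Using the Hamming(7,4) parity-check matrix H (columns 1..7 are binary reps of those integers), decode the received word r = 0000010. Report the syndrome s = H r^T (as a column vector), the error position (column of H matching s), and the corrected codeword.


s = (1, 1, 0)^T, error position = 6, corrected codeword c = 0000000

Compute s = H r^T mod 2 one row at a time:
  s_1 = 0 + 0 + 1 + 0 = 1 ≡ 1 (mod 2).
  s_2 = 0 + 0 + 1 + 0 = 1 ≡ 1 (mod 2).
  s_3 = 0 + 0 + 0 + 0 = 0 ≡ 0 (mod 2).
s = (1, 1, 0)^T — this equals column 6 of H (binary 110), so error is at position 6.
Correct: flip bit 6 of r = 0000010 to get c = 0000000.


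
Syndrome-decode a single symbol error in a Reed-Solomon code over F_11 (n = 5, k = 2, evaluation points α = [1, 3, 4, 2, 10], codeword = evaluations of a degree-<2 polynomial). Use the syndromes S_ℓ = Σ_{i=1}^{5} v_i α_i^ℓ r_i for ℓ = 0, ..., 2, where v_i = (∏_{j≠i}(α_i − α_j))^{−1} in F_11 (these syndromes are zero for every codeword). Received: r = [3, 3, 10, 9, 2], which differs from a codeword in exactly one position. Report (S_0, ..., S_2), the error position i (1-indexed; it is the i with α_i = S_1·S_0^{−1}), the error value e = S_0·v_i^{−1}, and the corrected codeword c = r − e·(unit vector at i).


S = (7, 10, 8), error at position 2, error magnitude e = 10, c = [3, 4, 10, 9, 2].

Step 1: column multipliers v_i = (∏_{j≠i}(α_i − α_j))^{−1} mod 11.
  i = 1 (α = 1): (1−3)(1−4)(1−2)(1−10) = (−2)·(−3)·(−1)·(−9) = 54 ≡ 10, so v_1 = 10^{−1} = 10 (mod 11).
  i = 2 (α = 3): (3−1)(3−4)(3−2)(3−10) = 2·(−1)·1·(−7) = 14 ≡ 3, so v_2 = 3^{−1} = 4 (mod 11).
  i = 3 (α = 4): (4−1)(4−3)(4−2)(4−10) = 3·1·2·(−6) = −36 ≡ 8, so v_3 = 8^{−1} = 7 (mod 11).
  i = 4 (α = 2): (2−1)(2−3)(2−4)(2−10) = 1·(−1)·(−2)·(−8) = −16 ≡ 6, so v_4 = 6^{−1} = 2 (mod 11).
  i = 5 (α = 10): (10−1)(10−3)(10−4)(10−2) = 9·7·6·8 = 3024 ≡ 10, so v_5 = 10^{−1} = 10 (mod 11).
  v = [10, 4, 7, 2, 10].
Step 2: syndromes of r = [3, 3, 10, 9, 2] (all sums mod 11).
  S_0 = Σ v_i r_i = 10·3 + 4·3 + 7·10 + 2·9 + 10·2 = 150 ≡ 7.
  S_1 = Σ v_i α_i r_i = 10·1·3 + 4·3·3 + 7·4·10 + 2·2·9 + 10·10·2 = 582 ≡ 10.
  α_i^2 mod 11 = [1, 9, 5, 4, 1].
  S_2 = Σ v_i α_i^2 r_i = 10·1·3 + 4·9·3 + 7·5·10 + 2·4·9 + 10·1·2 = 580 ≡ 8.
  S = (7, 10, 8) ≠ 0, so r is not a codeword (an error is present).
Step 3: locate the error. For a single error e at position i, S_ℓ = v_i·e·α_i^ℓ, so α_err = S_1/S_0.
  S_0^{−1} = 7^{−1} = 8 (mod 11), so α_err = 10·8 = 80 ≡ 3 = α_2. Error position i = 2.
  Consistency check: S_2/S_1 = 8·10 = 80 ≡ 3 = α_err ✓ (single-error assumption holds).
Step 4: error magnitude e = S_0/v_2 = S_0·∏_{j≠2}(α_2 − α_j) = 7·3 = 21 ≡ 10 (mod 11).
Step 5: correct position 2: c_2 = r_2 − e = 3 − 10 ≡ 4 (mod 11). Hence c = [3, 4, 10, 9, 2].
  Check: interpolating c through the α_i gives m(x) = 8 + 6·x (degree < 2) with m(α_i) = c_i for every i, so c is indeed a codeword.


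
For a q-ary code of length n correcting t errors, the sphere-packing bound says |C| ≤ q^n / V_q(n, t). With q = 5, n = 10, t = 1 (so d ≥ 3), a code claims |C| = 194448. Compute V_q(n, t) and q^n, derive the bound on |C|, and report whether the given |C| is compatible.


V_q(n, t) = 41, q^n = 9765625, Hamming bound = 238185, |C| = 194448 ≤ bound (satisfied).

Step 1: Compute V_q(n, t) = Σ_{j=0}^1 C(n, j) (q−1)^j.
  j = 0: C(10,0)·(4)^0 = 1·1 = 1.
  j = 1: C(10,1)·(4)^1 = 10·4 = 40.
  V_q(n, t) = 1 + 40 = 41.
Step 2: q^n = 5^10 = 9765625.
Step 3: Hamming bound ⌊q^n / V_q(n,t)⌋ = ⌊9765625/41⌋ = 238185.
Step 4: Compare |C| = 194448 to 238185: satisfied.
The claimed |C| lies below the Hamming bound.


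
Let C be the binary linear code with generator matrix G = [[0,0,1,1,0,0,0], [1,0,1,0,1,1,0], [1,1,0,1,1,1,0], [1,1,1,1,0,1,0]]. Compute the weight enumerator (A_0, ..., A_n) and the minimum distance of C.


Weight distribution: A_0 = 1, A_1 = 1, A_2 = 4, A_3 = 4, A_4 = 3, A_5 = 3. Minimum distance d = 1.

Enumerate all 2^4 = 16 messages m ∈ F_2^4.
For each, compute codeword c = mG in F_2^7, then tally its weight.
  m = 0000 → c = 0000000, weight = 0.
  m = 1000 → c = 0011000, weight = 2.
  m = 0100 → c = 1010110, weight = 4.
  m = 1100 → c = 1001110, weight = 4.
  m = 0010 → c = 1101110, weight = 5.
  m = 1010 → c = 1110110, weight = 5.
  m = 0110 → c = 0111000, weight = 3.
  m = 1110 → c = 0100000, weight = 1.
  m = 0001 → c = 1111010, weight = 5.
  m = 1001 → c = 1100010, weight = 3.
  m = 0101 → c = 0101100, weight = 3.
  m = 1101 → c = 0110100, weight = 3.
  m = 0011 → c = 0010100, weight = 2.
  m = 1011 → c = 0001100, weight = 2.
  m = 0111 → c = 1000010, weight = 2.
  m = 1111 → c = 1011010, weight = 4.
Tally weights:
  weight 0: 1 codewords.
  weight 1: 1 codewords.
  weight 2: 4 codewords.
  weight 3: 4 codewords.
  weight 4: 3 codewords.
  weight 5: 3 codewords.
Minimum distance d = smallest w > 0 with A_w > 0 = 1.
Sanity: Σ A_w = 16 = 2^4 = 16 ✓.


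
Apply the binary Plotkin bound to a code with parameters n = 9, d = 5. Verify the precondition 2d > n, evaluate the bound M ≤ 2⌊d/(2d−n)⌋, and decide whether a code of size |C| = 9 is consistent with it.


Plotkin bound M ≤ 10; given |C| = 9 ≤ bound (satisfied).

Check applicability: 2d = 10, n = 9.
2d − n = 1 > 0, so Plotkin applies.
Compute d/(2d−n) = 5/1 ≈ 5.0000.
⌊d/(2d−n)⌋ = 5.
Plotkin bound: M ≤ 2·5 = 10.
Given |C| = 9, check: satisfied.
This |C| is below the Plotkin bound.


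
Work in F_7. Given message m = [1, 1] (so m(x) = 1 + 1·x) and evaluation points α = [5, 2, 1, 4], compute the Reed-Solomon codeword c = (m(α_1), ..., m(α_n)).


c = [6, 3, 2, 5]

Message polynomial: m(x) = 1 + 1·x (mod 7).
For each evaluation point α_i, compute m(α_i) mod 7:
  α_1 = 5: Horner steps 1 → 6, so m(5) = 6.
  α_2 = 2: Horner steps 1 → 3, so m(2) = 3.
  α_3 = 1: Horner steps 1 → 2, so m(1) = 2.
  α_4 = 4: Horner steps 1 → 5, so m(4) = 5.
Codeword c = [6, 3, 2, 5] ∈ F_7^4.


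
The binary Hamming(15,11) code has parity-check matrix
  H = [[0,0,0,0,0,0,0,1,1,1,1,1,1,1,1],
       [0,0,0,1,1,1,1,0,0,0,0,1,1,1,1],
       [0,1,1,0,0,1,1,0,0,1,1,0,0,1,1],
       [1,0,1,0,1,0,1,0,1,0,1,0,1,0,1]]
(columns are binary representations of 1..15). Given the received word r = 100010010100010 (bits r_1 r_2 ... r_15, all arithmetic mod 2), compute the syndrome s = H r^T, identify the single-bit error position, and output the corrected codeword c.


s = (1, 0, 0, 0)^T, error position = 8, corrected codeword c = 100010000100010

Compute s = H r^T mod 2 one row at a time:
  s_1 = 1 + 0 + 1 + 0 + 0 + 0 + 1 + 0 = 3 ≡ 1 (mod 2).
  s_2 = 0 + 1 + 0 + 0 + 0 + 0 + 1 + 0 = 2 ≡ 0 (mod 2).
  s_3 = 0 + 0 + 0 + 0 + 1 + 0 + 1 + 0 = 2 ≡ 0 (mod 2).
  s_4 = 1 + 0 + 1 + 0 + 0 + 0 + 0 + 0 = 2 ≡ 0 (mod 2).
s = (1, 0, 0, 0)^T — this equals column 8 of H (binary 1000), so error is at position 8.
Correct: flip bit 8 of r = 100010010100010 to get c = 100010000100010.


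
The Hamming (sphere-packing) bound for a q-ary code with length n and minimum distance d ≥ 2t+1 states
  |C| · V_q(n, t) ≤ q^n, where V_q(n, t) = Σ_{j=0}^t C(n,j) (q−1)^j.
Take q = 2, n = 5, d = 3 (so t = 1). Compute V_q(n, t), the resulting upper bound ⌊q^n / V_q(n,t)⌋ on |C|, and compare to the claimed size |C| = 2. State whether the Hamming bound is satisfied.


V_q(n, t) = 6, q^n = 32, Hamming bound = 5, |C| = 2 ≤ bound (satisfied).

Step 1: Compute V_q(n, t) = Σ_{j=0}^1 C(n, j) (q−1)^j.
  j = 0: C(5,0)·(1)^0 = 1·1 = 1.
  j = 1: C(5,1)·(1)^1 = 5·1 = 5.
  V_q(n, t) = 1 + 5 = 6.
Step 2: q^n = 2^5 = 32.
Step 3: Hamming bound ⌊q^n / V_q(n,t)⌋ = ⌊32/6⌋ = 5.
Step 4: Compare |C| = 2 to 5: satisfied.
The claimed |C| lies below the Hamming bound.


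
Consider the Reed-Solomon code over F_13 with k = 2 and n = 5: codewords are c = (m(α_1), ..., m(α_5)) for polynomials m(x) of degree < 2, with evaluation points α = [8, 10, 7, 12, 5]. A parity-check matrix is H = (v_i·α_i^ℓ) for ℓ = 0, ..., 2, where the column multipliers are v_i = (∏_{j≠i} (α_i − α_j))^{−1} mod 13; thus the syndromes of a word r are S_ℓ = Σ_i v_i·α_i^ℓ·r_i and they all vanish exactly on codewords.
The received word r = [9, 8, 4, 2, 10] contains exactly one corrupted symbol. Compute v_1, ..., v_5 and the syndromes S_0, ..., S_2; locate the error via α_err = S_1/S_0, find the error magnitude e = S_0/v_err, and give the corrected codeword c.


S = (9, 7, 4), error at position 1, error magnitude e = 8, c = [1, 8, 4, 2, 10].

Step 1: column multipliers v_i = (∏_{j≠i}(α_i − α_j))^{−1} mod 13.
  i = 1 (α = 8): (8−10)(8−7)(8−12)(8−5) = (−2)·1·(−4)·3 = 24 ≡ 11, so v_1 = 11^{−1} = 6 (mod 13).
  i = 2 (α = 10): (10−8)(10−7)(10−12)(10−5) = 2·3·(−2)·5 = −60 ≡ 5, so v_2 = 5^{−1} = 8 (mod 13).
  i = 3 (α = 7): (7−8)(7−10)(7−12)(7−5) = (−1)·(−3)·(−5)·2 = −30 ≡ 9, so v_3 = 9^{−1} = 3 (mod 13).
  i = 4 (α = 12): (12−8)(12−10)(12−7)(12−5) = 4·2·5·7 = 280 ≡ 7, so v_4 = 7^{−1} = 2 (mod 13).
  i = 5 (α = 5): (5−8)(5−10)(5−7)(5−12) = (−3)·(−5)·(−2)·(−7) = 210 ≡ 2, so v_5 = 2^{−1} = 7 (mod 13).
  v = [6, 8, 3, 2, 7].
Step 2: syndromes of r = [9, 8, 4, 2, 10] (all sums mod 13).
  S_0 = Σ v_i r_i = 6·9 + 8·8 + 3·4 + 2·2 + 7·10 = 204 ≡ 9.
  S_1 = Σ v_i α_i r_i = 6·8·9 + 8·10·8 + 3·7·4 + 2·12·2 + 7·5·10 = 1554 ≡ 7.
  α_i^2 mod 13 = [12, 9, 10, 1, 12].
  S_2 = Σ v_i α_i^2 r_i = 6·12·9 + 8·9·8 + 3·10·4 + 2·1·2 + 7·12·10 = 2188 ≡ 4.
  S = (9, 7, 4) ≠ 0, so r is not a codeword (an error is present).
Step 3: locate the error. For a single error e at position i, S_ℓ = v_i·e·α_i^ℓ, so α_err = S_1/S_0.
  S_0^{−1} = 9^{−1} = 3 (mod 13), so α_err = 7·3 = 21 ≡ 8 = α_1. Error position i = 1.
  Consistency check: S_2/S_1 = 4·2 = 8 ≡ 8 = α_err ✓ (single-error assumption holds).
Step 4: error magnitude e = S_0/v_1 = S_0·∏_{j≠1}(α_1 − α_j) = 9·11 = 99 ≡ 8 (mod 13).
Step 5: correct position 1: c_1 = r_1 − e = 9 − 8 ≡ 1 (mod 13). Hence c = [1, 8, 4, 2, 10].
  Check: interpolating c through the α_i gives m(x) = 12 + 10·x (degree < 2) with m(α_i) = c_i for every i, so c is indeed a codeword.


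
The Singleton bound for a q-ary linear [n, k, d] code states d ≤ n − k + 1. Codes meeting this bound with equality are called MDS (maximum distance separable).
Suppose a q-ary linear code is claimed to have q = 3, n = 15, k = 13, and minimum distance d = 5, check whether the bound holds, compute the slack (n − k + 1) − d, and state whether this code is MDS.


Singleton RHS = n − k + 1 = 3, slack = -2, bound violated (no such code; not MDS).

Singleton bound: d ≤ n − k + 1.
Here n = 15, k = 13, so n − k + 1 = 3.
Given d = 5, check d ≤ 3: NO.
Slack = (n − k + 1) − d = -2.
The slack is negative: d = 5 exceeds n − k + 1 = 3 by 2, so the Singleton bound is violated and no linear [15, 13, 5]_3 code can exist. In particular it is not MDS (MDS requires d = n − k + 1 exactly).
Description: the claimed parameters are [15, 13, 5]_3; such a code would be impossible (violates the Singleton bound).


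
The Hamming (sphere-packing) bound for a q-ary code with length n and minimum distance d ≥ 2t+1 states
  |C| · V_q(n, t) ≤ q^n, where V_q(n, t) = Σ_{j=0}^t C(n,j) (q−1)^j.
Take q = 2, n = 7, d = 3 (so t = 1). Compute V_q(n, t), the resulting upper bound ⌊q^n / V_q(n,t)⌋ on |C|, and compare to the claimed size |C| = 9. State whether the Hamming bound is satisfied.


V_q(n, t) = 8, q^n = 128, Hamming bound = 16, |C| = 9 ≤ bound (satisfied).

Step 1: Compute V_q(n, t) = Σ_{j=0}^1 C(n, j) (q−1)^j.
  j = 0: C(7,0)·(1)^0 = 1·1 = 1.
  j = 1: C(7,1)·(1)^1 = 7·1 = 7.
  V_q(n, t) = 1 + 7 = 8.
Step 2: q^n = 2^7 = 128.
Step 3: Hamming bound ⌊q^n / V_q(n,t)⌋ = ⌊128/8⌋ = 16.
Step 4: Compare |C| = 9 to 16: satisfied.
The claimed |C| lies below the Hamming bound.


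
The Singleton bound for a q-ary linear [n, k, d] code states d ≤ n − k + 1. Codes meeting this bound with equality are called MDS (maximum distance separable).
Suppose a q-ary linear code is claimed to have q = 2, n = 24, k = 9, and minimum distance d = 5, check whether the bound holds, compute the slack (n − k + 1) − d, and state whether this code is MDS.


Singleton RHS = n − k + 1 = 16, slack = 11, bound satisfied, not MDS.

Singleton bound: d ≤ n − k + 1.
Here n = 24, k = 9, so n − k + 1 = 16.
Given d = 5, check d ≤ 16: YES.
Slack = (n − k + 1) − d = 11.
The code is NOT MDS (slack = 11 > 0).
Description: the claimed parameters are [24, 9, 5]_2; such a code would be non-MDS.


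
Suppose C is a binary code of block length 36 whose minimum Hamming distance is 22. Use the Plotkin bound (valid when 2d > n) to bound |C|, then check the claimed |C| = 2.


Plotkin bound M ≤ 4; given |C| = 2 ≤ bound (satisfied).

Check applicability: 2d = 44, n = 36.
2d − n = 8 > 0, so Plotkin applies.
Compute d/(2d−n) = 22/8 ≈ 2.7500.
⌊d/(2d−n)⌋ = 2.
Plotkin bound: M ≤ 2·2 = 4.
Given |C| = 2, check: satisfied.
This |C| is below the Plotkin bound.


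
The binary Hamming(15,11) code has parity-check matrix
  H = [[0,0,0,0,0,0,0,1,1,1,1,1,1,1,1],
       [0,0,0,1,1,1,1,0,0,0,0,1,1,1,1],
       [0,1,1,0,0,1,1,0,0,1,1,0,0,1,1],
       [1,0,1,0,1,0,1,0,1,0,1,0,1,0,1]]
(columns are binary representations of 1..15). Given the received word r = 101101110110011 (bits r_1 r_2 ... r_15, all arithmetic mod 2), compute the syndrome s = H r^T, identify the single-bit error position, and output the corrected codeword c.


s = (1, 1, 1, 1)^T, error position = 15, corrected codeword c = 101101110110010

Compute s = H r^T mod 2 one row at a time:
  s_1 = 1 + 0 + 1 + 1 + 0 + 0 + 1 + 1 = 5 ≡ 1 (mod 2).
  s_2 = 1 + 0 + 1 + 1 + 0 + 0 + 1 + 1 = 5 ≡ 1 (mod 2).
  s_3 = 0 + 1 + 1 + 1 + 1 + 1 + 1 + 1 = 7 ≡ 1 (mod 2).
  s_4 = 1 + 1 + 0 + 1 + 0 + 1 + 0 + 1 = 5 ≡ 1 (mod 2).
s = (1, 1, 1, 1)^T — this equals column 15 of H (binary 1111), so error is at position 15.
Correct: flip bit 15 of r = 101101110110011 to get c = 101101110110010.


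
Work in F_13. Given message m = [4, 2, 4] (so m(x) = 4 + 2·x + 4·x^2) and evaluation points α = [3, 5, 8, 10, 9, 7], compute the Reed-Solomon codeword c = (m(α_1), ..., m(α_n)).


c = [7, 10, 3, 8, 8, 6]

Message polynomial: m(x) = 4 + 2·x + 4·x^2 (mod 13).
For each evaluation point α_i, compute m(α_i) mod 13:
  α_1 = 3: Horner steps 4 → 1 → 7, so m(3) = 7.
  α_2 = 5: Horner steps 4 → 9 → 10, so m(5) = 10.
  α_3 = 8: Horner steps 4 → 8 → 3, so m(8) = 3.
  α_4 = 10: Horner steps 4 → 3 → 8, so m(10) = 8.
  α_5 = 9: Horner steps 4 → 12 → 8, so m(9) = 8.
  α_6 = 7: Horner steps 4 → 4 → 6, so m(7) = 6.
Codeword c = [7, 10, 3, 8, 8, 6] ∈ F_13^6.


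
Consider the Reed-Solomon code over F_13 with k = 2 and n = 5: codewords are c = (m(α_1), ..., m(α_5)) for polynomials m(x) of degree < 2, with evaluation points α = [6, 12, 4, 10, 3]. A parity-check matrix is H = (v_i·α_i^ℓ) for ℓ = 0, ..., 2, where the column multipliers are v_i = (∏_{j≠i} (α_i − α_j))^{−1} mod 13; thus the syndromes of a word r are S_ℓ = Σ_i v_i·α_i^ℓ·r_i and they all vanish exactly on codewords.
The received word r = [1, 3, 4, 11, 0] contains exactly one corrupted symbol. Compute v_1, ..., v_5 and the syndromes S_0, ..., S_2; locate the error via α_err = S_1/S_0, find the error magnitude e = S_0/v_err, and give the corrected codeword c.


S = (1, 4, 3), error at position 3, error magnitude e = 8, c = [1, 3, 9, 11, 0].

Step 1: column multipliers v_i = (∏_{j≠i}(α_i − α_j))^{−1} mod 13.
  i = 1 (α = 6): (6−12)(6−4)(6−10)(6−3) = (−6)·2·(−4)·3 = 144 ≡ 1, so v_1 = 1^{−1} = 1 (mod 13).
  i = 2 (α = 12): (12−6)(12−4)(12−10)(12−3) = 6·8·2·9 = 864 ≡ 6, so v_2 = 6^{−1} = 11 (mod 13).
  i = 3 (α = 4): (4−6)(4−12)(4−10)(4−3) = (−2)·(−8)·(−6)·1 = −96 ≡ 8, so v_3 = 8^{−1} = 5 (mod 13).
  i = 4 (α = 10): (10−6)(10−12)(10−4)(10−3) = 4·(−2)·6·7 = −336 ≡ 2, so v_4 = 2^{−1} = 7 (mod 13).
  i = 5 (α = 3): (3−6)(3−12)(3−4)(3−10) = (−3)·(−9)·(−1)·(−7) = 189 ≡ 7, so v_5 = 7^{−1} = 2 (mod 13).
  v = [1, 11, 5, 7, 2].
Step 2: syndromes of r = [1, 3, 4, 11, 0] (all sums mod 13).
  S_0 = Σ v_i r_i = 1·1 + 11·3 + 5·4 + 7·11 + 2·0 = 131 ≡ 1.
  S_1 = Σ v_i α_i r_i = 1·6·1 + 11·12·3 + 5·4·4 + 7·10·11 + 2·3·0 = 1252 ≡ 4.
  α_i^2 mod 13 = [10, 1, 3, 9, 9].
  S_2 = Σ v_i α_i^2 r_i = 1·10·1 + 11·1·3 + 5·3·4 + 7·9·11 + 2·9·0 = 796 ≡ 3.
  S = (1, 4, 3) ≠ 0, so r is not a codeword (an error is present).
Step 3: locate the error. For a single error e at position i, S_ℓ = v_i·e·α_i^ℓ, so α_err = S_1/S_0.
  S_0^{−1} = 1^{−1} = 1 (mod 13), so α_err = 4·1 = 4 ≡ 4 = α_3. Error position i = 3.
  Consistency check: S_2/S_1 = 3·10 = 30 ≡ 4 = α_err ✓ (single-error assumption holds).
Step 4: error magnitude e = S_0/v_3 = S_0·∏_{j≠3}(α_3 − α_j) = 1·8 = 8 ≡ 8 (mod 13).
Step 5: correct position 3: c_3 = r_3 − e = 4 − 8 ≡ 9 (mod 13). Hence c = [1, 3, 9, 11, 0].
  Check: interpolating c through the α_i gives m(x) = 12 + 9·x (degree < 2) with m(α_i) = c_i for every i, so c is indeed a codeword.


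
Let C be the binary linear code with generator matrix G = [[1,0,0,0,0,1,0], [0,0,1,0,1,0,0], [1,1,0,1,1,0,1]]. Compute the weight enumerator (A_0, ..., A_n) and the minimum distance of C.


Weight distribution: A_0 = 1, A_2 = 2, A_4 = 1, A_5 = 4. Minimum distance d = 2.

Enumerate all 2^3 = 8 messages m ∈ F_2^3.
For each, compute codeword c = mG in F_2^7, then tally its weight.
  m = 000 → c = 0000000, weight = 0.
  m = 100 → c = 1000010, weight = 2.
  m = 010 → c = 0010100, weight = 2.
  m = 110 → c = 1010110, weight = 4.
  m = 001 → c = 1101101, weight = 5.
  m = 101 → c = 0101111, weight = 5.
  m = 011 → c = 1111001, weight = 5.
  m = 111 → c = 0111011, weight = 5.
Tally weights:
  weight 0: 1 codewords.
  weight 2: 2 codewords.
  weight 4: 1 codewords.
  weight 5: 4 codewords.
Minimum distance d = smallest w > 0 with A_w > 0 = 2.
Sanity: Σ A_w = 8 = 2^3 = 8 ✓.


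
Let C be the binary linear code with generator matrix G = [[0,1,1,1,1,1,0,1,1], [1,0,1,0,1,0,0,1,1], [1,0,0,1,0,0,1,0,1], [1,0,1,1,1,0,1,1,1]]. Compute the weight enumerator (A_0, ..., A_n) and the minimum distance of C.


Weight distribution: A_0 = 1, A_2 = 2, A_3 = 1, A_4 = 5, A_5 = 2, A_7 = 5. Minimum distance d = 2.

Enumerate all 2^4 = 16 messages m ∈ F_2^4.
For each, compute codeword c = mG in F_2^9, then tally its weight.
  m = 0000 → c = 000000000, weight = 0.
  m = 1000 → c = 011111011, weight = 7.
  m = 0100 → c = 101010011, weight = 5.
  m = 1100 → c = 110101000, weight = 4.
  m = 0010 → c = 100100101, weight = 4.
  m = 1010 → c = 111011110, weight = 7.
  m = 0110 → c = 001110110, weight = 5.
  m = 1110 → c = 010001101, weight = 4.
  m = 0001 → c = 101110111, weight = 7.
  m = 1001 → c = 110001100, weight = 4.
  m = 0101 → c = 000100100, weight = 2.
  m = 1101 → c = 011011111, weight = 7.
  m = 0011 → c = 001010010, weight = 3.
  m = 1011 → c = 010101001, weight = 4.
  m = 0111 → c = 100000001, weight = 2.
  m = 1111 → c = 111111010, weight = 7.
Tally weights:
  weight 0: 1 codewords.
  weight 2: 2 codewords.
  weight 3: 1 codewords.
  weight 4: 5 codewords.
  weight 5: 2 codewords.
  weight 7: 5 codewords.
Minimum distance d = smallest w > 0 with A_w > 0 = 2.
Sanity: Σ A_w = 16 = 2^4 = 16 ✓.


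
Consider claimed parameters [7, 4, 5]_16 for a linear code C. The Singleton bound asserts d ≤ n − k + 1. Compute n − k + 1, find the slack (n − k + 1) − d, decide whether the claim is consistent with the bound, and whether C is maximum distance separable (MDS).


Singleton RHS = n − k + 1 = 4, slack = -1, bound violated (no such code; not MDS).

Singleton bound: d ≤ n − k + 1.
Here n = 7, k = 4, so n − k + 1 = 4.
Given d = 5, check d ≤ 4: NO.
Slack = (n − k + 1) − d = -1.
The slack is negative: d = 5 exceeds n − k + 1 = 4 by 1, so the Singleton bound is violated and no linear [7, 4, 5]_16 code can exist. In particular it is not MDS (MDS requires d = n − k + 1 exactly).
Description: the claimed parameters are [7, 4, 5]_16; such a code would be impossible (violates the Singleton bound).


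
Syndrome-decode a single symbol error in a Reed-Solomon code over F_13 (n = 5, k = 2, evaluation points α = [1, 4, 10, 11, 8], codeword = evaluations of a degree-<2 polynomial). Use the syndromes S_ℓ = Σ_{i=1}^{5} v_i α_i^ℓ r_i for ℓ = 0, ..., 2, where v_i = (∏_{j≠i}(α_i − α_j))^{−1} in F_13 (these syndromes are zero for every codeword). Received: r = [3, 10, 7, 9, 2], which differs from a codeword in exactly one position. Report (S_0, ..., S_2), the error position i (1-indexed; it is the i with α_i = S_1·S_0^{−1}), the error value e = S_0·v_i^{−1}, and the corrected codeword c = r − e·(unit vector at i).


S = (1, 10, 9), error at position 3, error magnitude e = 9, c = [3, 10, 11, 9, 2].

Step 1: column multipliers v_i = (∏_{j≠i}(α_i − α_j))^{−1} mod 13.
  i = 1 (α = 1): (1−4)(1−10)(1−11)(1−8) = (−3)·(−9)·(−10)·(−7) = 1890 ≡ 5, so v_1 = 5^{−1} = 8 (mod 13).
  i = 2 (α = 4): (4−1)(4−10)(4−11)(4−8) = 3·(−6)·(−7)·(−4) = −504 ≡ 3, so v_2 = 3^{−1} = 9 (mod 13).
  i = 3 (α = 10): (10−1)(10−4)(10−11)(10−8) = 9·6·(−1)·2 = −108 ≡ 9, so v_3 = 9^{−1} = 3 (mod 13).
  i = 4 (α = 11): (11−1)(11−4)(11−10)(11−8) = 10·7·1·3 = 210 ≡ 2, so v_4 = 2^{−1} = 7 (mod 13).
  i = 5 (α = 8): (8−1)(8−4)(8−10)(8−11) = 7·4·(−2)·(−3) = 168 ≡ 12, so v_5 = 12^{−1} = 12 (mod 13).
  v = [8, 9, 3, 7, 12].
Step 2: syndromes of r = [3, 10, 7, 9, 2] (all sums mod 13).
  S_0 = Σ v_i r_i = 8·3 + 9·10 + 3·7 + 7·9 + 12·2 = 222 ≡ 1.
  S_1 = Σ v_i α_i r_i = 8·1·3 + 9·4·10 + 3·10·7 + 7·11·9 + 12·8·2 = 1479 ≡ 10.
  α_i^2 mod 13 = [1, 3, 9, 4, 12].
  S_2 = Σ v_i α_i^2 r_i = 8·1·3 + 9·3·10 + 3·9·7 + 7·4·9 + 12·12·2 = 1023 ≡ 9.
  S = (1, 10, 9) ≠ 0, so r is not a codeword (an error is present).
Step 3: locate the error. For a single error e at position i, S_ℓ = v_i·e·α_i^ℓ, so α_err = S_1/S_0.
  S_0^{−1} = 1^{−1} = 1 (mod 13), so α_err = 10·1 = 10 ≡ 10 = α_3. Error position i = 3.
  Consistency check: S_2/S_1 = 9·4 = 36 ≡ 10 = α_err ✓ (single-error assumption holds).
Step 4: error magnitude e = S_0/v_3 = S_0·∏_{j≠3}(α_3 − α_j) = 1·9 = 9 ≡ 9 (mod 13).
Step 5: correct position 3: c_3 = r_3 − e = 7 − 9 ≡ 11 (mod 13). Hence c = [3, 10, 11, 9, 2].
  Check: interpolating c through the α_i gives m(x) = 5 + 11·x (degree < 2) with m(α_i) = c_i for every i, so c is indeed a codeword.


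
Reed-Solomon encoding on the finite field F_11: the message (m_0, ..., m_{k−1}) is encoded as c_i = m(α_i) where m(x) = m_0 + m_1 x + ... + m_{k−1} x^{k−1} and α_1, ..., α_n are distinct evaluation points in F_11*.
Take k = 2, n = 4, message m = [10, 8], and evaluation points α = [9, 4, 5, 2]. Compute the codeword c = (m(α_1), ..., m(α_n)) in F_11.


c = [5, 9, 6, 4]

Message polynomial: m(x) = 10 + 8·x (mod 11).
For each evaluation point α_i, compute m(α_i) mod 11:
  α_1 = 9: Horner steps 8 → 5, so m(9) = 5.
  α_2 = 4: Horner steps 8 → 9, so m(4) = 9.
  α_3 = 5: Horner steps 8 → 6, so m(5) = 6.
  α_4 = 2: Horner steps 8 → 4, so m(2) = 4.
Codeword c = [5, 9, 6, 4] ∈ F_11^4.


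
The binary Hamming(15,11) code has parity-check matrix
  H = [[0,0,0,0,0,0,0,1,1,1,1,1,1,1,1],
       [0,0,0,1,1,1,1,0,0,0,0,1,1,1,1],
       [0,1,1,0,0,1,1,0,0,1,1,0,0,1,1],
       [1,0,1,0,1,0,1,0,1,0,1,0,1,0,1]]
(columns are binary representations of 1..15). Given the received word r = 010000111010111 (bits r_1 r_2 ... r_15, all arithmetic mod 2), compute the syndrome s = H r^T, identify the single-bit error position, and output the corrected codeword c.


s = (0, 0, 1, 1)^T, error position = 3, corrected codeword c = 011000111010111

Compute s = H r^T mod 2 one row at a time:
  s_1 = 1 + 1 + 0 + 1 + 0 + 1 + 1 + 1 = 6 ≡ 0 (mod 2).
  s_2 = 0 + 0 + 0 + 1 + 0 + 1 + 1 + 1 = 4 ≡ 0 (mod 2).
  s_3 = 1 + 0 + 0 + 1 + 0 + 1 + 1 + 1 = 5 ≡ 1 (mod 2).
  s_4 = 0 + 0 + 0 + 1 + 1 + 1 + 1 + 1 = 5 ≡ 1 (mod 2).
s = (0, 0, 1, 1)^T — this equals column 3 of H (binary 0011), so error is at position 3.
Correct: flip bit 3 of r = 010000111010111 to get c = 011000111010111.


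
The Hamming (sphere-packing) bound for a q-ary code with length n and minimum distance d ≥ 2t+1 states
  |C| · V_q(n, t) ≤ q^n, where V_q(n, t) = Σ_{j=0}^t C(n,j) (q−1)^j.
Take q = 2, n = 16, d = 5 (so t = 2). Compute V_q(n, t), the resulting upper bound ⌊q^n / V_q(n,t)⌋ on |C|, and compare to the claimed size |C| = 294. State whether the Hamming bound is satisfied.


V_q(n, t) = 137, q^n = 65536, Hamming bound = 478, |C| = 294 ≤ bound (satisfied).

Step 1: Compute V_q(n, t) = Σ_{j=0}^2 C(n, j) (q−1)^j.
  j = 0: C(16,0)·(1)^0 = 1·1 = 1.
  j = 1: C(16,1)·(1)^1 = 16·1 = 16.
  j = 2: C(16,2)·(1)^2 = 120·1 = 120.
  V_q(n, t) = 1 + 16 + 120 = 137.
Step 2: q^n = 2^16 = 65536.
Step 3: Hamming bound ⌊q^n / V_q(n,t)⌋ = ⌊65536/137⌋ = 478.
Step 4: Compare |C| = 294 to 478: satisfied.
The claimed |C| lies below the Hamming bound.


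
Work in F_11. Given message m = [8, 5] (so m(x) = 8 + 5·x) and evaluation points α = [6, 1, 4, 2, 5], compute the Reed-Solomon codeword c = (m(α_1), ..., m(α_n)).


c = [5, 2, 6, 7, 0]

Message polynomial: m(x) = 8 + 5·x (mod 11).
For each evaluation point α_i, compute m(α_i) mod 11:
  α_1 = 6: Horner steps 5 → 5, so m(6) = 5.
  α_2 = 1: Horner steps 5 → 2, so m(1) = 2.
  α_3 = 4: Horner steps 5 → 6, so m(4) = 6.
  α_4 = 2: Horner steps 5 → 7, so m(2) = 7.
  α_5 = 5: Horner steps 5 → 0, so m(5) = 0.
Codeword c = [5, 2, 6, 7, 0] ∈ F_11^5.


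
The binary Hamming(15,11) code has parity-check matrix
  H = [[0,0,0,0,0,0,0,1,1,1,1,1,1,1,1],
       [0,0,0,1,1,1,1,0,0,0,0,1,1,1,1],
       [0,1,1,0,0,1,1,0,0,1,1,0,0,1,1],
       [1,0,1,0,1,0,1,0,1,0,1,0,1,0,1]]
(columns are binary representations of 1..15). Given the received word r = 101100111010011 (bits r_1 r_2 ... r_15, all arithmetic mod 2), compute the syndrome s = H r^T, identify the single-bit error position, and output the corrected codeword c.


s = (1, 0, 1, 0)^T, error position = 10, corrected codeword c = 101100111110011

Compute s = H r^T mod 2 one row at a time:
  s_1 = 1 + 1 + 0 + 1 + 0 + 0 + 1 + 1 = 5 ≡ 1 (mod 2).
  s_2 = 1 + 0 + 0 + 1 + 0 + 0 + 1 + 1 = 4 ≡ 0 (mod 2).
  s_3 = 0 + 1 + 0 + 1 + 0 + 1 + 1 + 1 = 5 ≡ 1 (mod 2).
  s_4 = 1 + 1 + 0 + 1 + 1 + 1 + 0 + 1 = 6 ≡ 0 (mod 2).
s = (1, 0, 1, 0)^T — this equals column 10 of H (binary 1010), so error is at position 10.
Correct: flip bit 10 of r = 101100111010011 to get c = 101100111110011.


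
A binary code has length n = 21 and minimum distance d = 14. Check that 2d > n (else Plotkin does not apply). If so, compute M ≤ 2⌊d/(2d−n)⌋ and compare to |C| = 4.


Plotkin bound M ≤ 4; given |C| = 4 ≤ bound (satisfied).

Check applicability: 2d = 28, n = 21.
2d − n = 7 > 0, so Plotkin applies.
Compute d/(2d−n) = 14/7 ≈ 2.0000.
⌊d/(2d−n)⌋ = 2.
Plotkin bound: M ≤ 2·2 = 4.
Given |C| = 4, check: satisfied.
This |C| is at the Plotkin bound.


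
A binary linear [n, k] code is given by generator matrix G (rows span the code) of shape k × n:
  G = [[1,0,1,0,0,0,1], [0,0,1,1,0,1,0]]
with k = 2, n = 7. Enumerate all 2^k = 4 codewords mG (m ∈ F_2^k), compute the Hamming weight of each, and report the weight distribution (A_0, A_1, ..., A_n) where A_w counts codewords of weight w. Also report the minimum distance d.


Weight distribution: A_0 = 1, A_3 = 2, A_4 = 1. Minimum distance d = 3.

Enumerate all 2^2 = 4 messages m ∈ F_2^2.
For each, compute codeword c = mG in F_2^7, then tally its weight.
  m = 00 → c = 0000000, weight = 0.
  m = 10 → c = 1010001, weight = 3.
  m = 01 → c = 0011010, weight = 3.
  m = 11 → c = 1001011, weight = 4.
Tally weights:
  weight 0: 1 codewords.
  weight 3: 2 codewords.
  weight 4: 1 codewords.
Minimum distance d = smallest w > 0 with A_w > 0 = 3.
Sanity: Σ A_w = 4 = 2^2 = 4 ✓.


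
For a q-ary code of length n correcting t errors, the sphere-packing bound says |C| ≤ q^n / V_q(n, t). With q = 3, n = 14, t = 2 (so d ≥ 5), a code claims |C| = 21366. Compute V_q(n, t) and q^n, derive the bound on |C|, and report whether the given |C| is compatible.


V_q(n, t) = 393, q^n = 4782969, Hamming bound = 12170, |C| = 21366 > bound (violated).

Step 1: Compute V_q(n, t) = Σ_{j=0}^2 C(n, j) (q−1)^j.
  j = 0: C(14,0)·(2)^0 = 1·1 = 1.
  j = 1: C(14,1)·(2)^1 = 14·2 = 28.
  j = 2: C(14,2)·(2)^2 = 91·4 = 364.
  V_q(n, t) = 1 + 28 + 364 = 393.
Step 2: q^n = 3^14 = 4782969.
Step 3: Hamming bound ⌊q^n / V_q(n,t)⌋ = ⌊4782969/393⌋ = 12170.
Step 4: Compare |C| = 21366 to 12170: violated.
The claimed |C| lies above the Hamming bound, so no 3-ary code of length 14 with d ≥ 5 can have 21366 codewords.


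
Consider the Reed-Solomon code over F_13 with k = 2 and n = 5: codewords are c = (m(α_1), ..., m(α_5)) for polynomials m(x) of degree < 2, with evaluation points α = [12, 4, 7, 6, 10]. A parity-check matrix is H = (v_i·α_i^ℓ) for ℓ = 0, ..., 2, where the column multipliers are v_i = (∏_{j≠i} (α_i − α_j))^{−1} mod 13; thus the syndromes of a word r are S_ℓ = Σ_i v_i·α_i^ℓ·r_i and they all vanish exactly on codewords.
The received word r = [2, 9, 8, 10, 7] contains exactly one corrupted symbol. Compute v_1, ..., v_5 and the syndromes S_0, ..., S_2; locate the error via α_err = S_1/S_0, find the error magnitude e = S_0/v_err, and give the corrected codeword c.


S = (8, 9, 2), error at position 4, error magnitude e = 6, c = [2, 9, 8, 4, 7].

Step 1: column multipliers v_i = (∏_{j≠i}(α_i − α_j))^{−1} mod 13.
  i = 1 (α = 12): (12−4)(12−7)(12−6)(12−10) = 8·5·6·2 = 480 ≡ 12, so v_1 = 12^{−1} = 12 (mod 13).
  i = 2 (α = 4): (4−12)(4−7)(4−6)(4−10) = (−8)·(−3)·(−2)·(−6) = 288 ≡ 2, so v_2 = 2^{−1} = 7 (mod 13).
  i = 3 (α = 7): (7−12)(7−4)(7−6)(7−10) = (−5)·3·1·(−3) = 45 ≡ 6, so v_3 = 6^{−1} = 11 (mod 13).
  i = 4 (α = 6): (6−12)(6−4)(6−7)(6−10) = (−6)·2·(−1)·(−4) = −48 ≡ 4, so v_4 = 4^{−1} = 10 (mod 13).
  i = 5 (α = 10): (10−12)(10−4)(10−7)(10−6) = (−2)·6·3·4 = −144 ≡ 12, so v_5 = 12^{−1} = 12 (mod 13).
  v = [12, 7, 11, 10, 12].
Step 2: syndromes of r = [2, 9, 8, 10, 7] (all sums mod 13).
  S_0 = Σ v_i r_i = 12·2 + 7·9 + 11·8 + 10·10 + 12·7 = 359 ≡ 8.
  S_1 = Σ v_i α_i r_i = 12·12·2 + 7·4·9 + 11·7·8 + 10·6·10 + 12·10·7 = 2596 ≡ 9.
  α_i^2 mod 13 = [1, 3, 10, 10, 9].
  S_2 = Σ v_i α_i^2 r_i = 12·1·2 + 7·3·9 + 11·10·8 + 10·10·10 + 12·9·7 = 2849 ≡ 2.
  S = (8, 9, 2) ≠ 0, so r is not a codeword (an error is present).
Step 3: locate the error. For a single error e at position i, S_ℓ = v_i·e·α_i^ℓ, so α_err = S_1/S_0.
  S_0^{−1} = 8^{−1} = 5 (mod 13), so α_err = 9·5 = 45 ≡ 6 = α_4. Error position i = 4.
  Consistency check: S_2/S_1 = 2·3 = 6 ≡ 6 = α_err ✓ (single-error assumption holds).
Step 4: error magnitude e = S_0/v_4 = S_0·∏_{j≠4}(α_4 − α_j) = 8·4 = 32 ≡ 6 (mod 13).
Step 5: correct position 4: c_4 = r_4 − e = 10 − 6 ≡ 4 (mod 13). Hence c = [2, 9, 8, 4, 7].
  Check: interpolating c through the α_i gives m(x) = 6 + 4·x (degree < 2) with m(α_i) = c_i for every i, so c is indeed a codeword.
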